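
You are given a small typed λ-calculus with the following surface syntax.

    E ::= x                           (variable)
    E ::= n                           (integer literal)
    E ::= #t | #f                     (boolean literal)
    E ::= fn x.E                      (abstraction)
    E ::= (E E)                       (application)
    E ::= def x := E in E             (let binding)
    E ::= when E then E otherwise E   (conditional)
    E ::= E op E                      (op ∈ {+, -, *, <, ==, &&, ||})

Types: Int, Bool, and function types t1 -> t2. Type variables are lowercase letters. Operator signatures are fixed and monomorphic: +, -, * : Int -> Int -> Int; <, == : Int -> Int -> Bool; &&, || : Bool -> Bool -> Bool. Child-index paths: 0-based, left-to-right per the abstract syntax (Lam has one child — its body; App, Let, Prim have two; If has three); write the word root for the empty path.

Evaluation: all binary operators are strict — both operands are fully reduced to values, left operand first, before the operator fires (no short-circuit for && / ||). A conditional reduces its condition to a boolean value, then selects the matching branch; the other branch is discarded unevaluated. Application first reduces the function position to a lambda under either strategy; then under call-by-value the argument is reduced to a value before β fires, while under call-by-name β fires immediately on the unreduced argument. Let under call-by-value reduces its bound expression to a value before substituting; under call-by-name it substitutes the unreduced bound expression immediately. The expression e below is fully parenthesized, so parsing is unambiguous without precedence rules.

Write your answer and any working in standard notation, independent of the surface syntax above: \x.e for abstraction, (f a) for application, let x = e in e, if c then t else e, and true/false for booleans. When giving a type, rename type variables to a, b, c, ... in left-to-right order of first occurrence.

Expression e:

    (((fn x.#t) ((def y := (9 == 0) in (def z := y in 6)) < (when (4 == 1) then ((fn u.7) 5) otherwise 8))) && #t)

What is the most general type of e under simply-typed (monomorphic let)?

Answer: Bool

Derivation:
\x._ : a -> Bool
  unify Int ~ Int
  unify Int ~ Int
let y : Bool
y : Bool
let z : Bool
  unify Int ~ Int
  unify Int ~ Int
  unify Int ~ Int
  unify Bool ~ Bool
\u._ : b -> Int
  unify b -> Int ~ Int -> c
  unify b ~ Int
  unify Int ~ c
_ _ : Int
  unify Int ~ Int
  unify Int ~ Int
  unify a -> Bool ~ Bool -> d
  unify a ~ Bool
  unify Bool ~ d
_ _ : Bool
  unify Bool ~ Bool
  unify Bool ~ Bool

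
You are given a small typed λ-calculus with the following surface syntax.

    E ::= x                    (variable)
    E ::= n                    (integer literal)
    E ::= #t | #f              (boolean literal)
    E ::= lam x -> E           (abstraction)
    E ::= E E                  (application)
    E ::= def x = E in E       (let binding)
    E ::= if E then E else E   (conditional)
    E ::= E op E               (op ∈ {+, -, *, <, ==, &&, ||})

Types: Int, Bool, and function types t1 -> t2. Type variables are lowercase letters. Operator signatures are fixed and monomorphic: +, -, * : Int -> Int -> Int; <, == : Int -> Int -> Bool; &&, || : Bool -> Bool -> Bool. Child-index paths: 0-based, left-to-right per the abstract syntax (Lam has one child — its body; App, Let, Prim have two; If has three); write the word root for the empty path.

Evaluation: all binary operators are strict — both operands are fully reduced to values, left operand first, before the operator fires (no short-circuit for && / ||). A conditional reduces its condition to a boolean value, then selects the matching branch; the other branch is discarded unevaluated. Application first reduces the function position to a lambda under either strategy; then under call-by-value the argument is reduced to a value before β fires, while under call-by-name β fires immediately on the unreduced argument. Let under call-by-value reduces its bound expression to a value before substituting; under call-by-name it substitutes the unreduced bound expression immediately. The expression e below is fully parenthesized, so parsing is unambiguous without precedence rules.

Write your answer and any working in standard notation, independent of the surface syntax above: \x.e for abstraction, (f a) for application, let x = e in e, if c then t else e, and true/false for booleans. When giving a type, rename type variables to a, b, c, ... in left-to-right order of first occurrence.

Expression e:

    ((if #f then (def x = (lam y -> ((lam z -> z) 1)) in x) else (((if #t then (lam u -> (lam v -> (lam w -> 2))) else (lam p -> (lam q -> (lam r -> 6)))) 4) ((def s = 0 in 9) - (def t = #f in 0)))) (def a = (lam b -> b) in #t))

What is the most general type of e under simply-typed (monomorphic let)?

Answer: Int

Derivation:
  unify Bool ~ Bool
z : b
\z._ : b -> b
  unify b -> b ~ Int -> c
  unify b ~ Int
  unify Int ~ c
_ _ : Int
\y._ : a -> Int
let x : a -> Int
x : a -> Int
  unify Bool ~ Bool
\w._ : f -> Int
\v._ : e -> f -> Int
\u._ : d -> e -> f -> Int
\r._ : i -> Int
\q._ : h -> i -> Int
\p._ : g -> h -> i -> Int
  unify d -> e -> f -> Int ~ g -> h -> i -> Int
  unify d ~ g
  unify e -> f -> Int ~ h -> i -> Int
  unify e ~ h
  unify f -> Int ~ i -> Int
  unify f ~ i
  unify Int ~ Int
  unify g -> h -> i -> Int ~ Int -> j
  unify g ~ Int
  unify h -> i -> Int ~ j
_ _ : h -> i -> Int
let s : Int
  unify Int ~ Int
let t : Bool
  unify Int ~ Int
  unify h -> i -> Int ~ Int -> k
  unify h ~ Int
  unify i -> Int ~ k
_ _ : i -> Int
  unify a -> Int ~ i -> Int
  unify a ~ i
  unify Int ~ Int
b : l
\b._ : l -> l
let a : l -> l
  unify i -> Int ~ Bool -> m
  unify i ~ Bool
  unify Int ~ m
_ _ : Int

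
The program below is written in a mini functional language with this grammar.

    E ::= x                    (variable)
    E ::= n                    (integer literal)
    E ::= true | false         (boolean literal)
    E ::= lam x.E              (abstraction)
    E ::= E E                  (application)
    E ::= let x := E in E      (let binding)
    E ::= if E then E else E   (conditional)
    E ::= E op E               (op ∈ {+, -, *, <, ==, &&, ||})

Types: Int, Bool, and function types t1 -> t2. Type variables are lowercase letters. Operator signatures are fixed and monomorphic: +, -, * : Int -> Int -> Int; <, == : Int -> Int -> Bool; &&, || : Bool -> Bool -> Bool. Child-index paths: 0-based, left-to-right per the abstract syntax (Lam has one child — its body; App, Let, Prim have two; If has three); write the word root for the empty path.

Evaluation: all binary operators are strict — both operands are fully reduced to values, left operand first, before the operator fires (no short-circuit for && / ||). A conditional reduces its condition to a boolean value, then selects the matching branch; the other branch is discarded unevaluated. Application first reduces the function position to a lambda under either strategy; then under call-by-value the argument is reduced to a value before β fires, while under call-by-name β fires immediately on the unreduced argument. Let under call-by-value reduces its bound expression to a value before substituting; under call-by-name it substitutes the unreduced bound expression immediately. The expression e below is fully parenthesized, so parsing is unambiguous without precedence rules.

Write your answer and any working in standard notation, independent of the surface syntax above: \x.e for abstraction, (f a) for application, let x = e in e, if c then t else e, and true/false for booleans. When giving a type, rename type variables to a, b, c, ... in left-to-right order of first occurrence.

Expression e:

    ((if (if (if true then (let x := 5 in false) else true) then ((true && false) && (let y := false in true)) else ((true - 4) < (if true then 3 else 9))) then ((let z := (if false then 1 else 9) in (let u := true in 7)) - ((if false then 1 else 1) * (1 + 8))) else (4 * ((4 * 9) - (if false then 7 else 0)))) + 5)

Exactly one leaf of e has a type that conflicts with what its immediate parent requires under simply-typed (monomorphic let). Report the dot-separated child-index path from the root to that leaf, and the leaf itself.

Answer: 0.0.2.0.0 : true

Trace:
  unify Bool ~ Bool
let x : Int
  unify Bool ~ Bool
  unify Bool ~ Bool
  unify Bool ~ Bool
  unify Bool ~ Bool
  unify Bool ~ Bool
let y : Bool
  unify Bool ~ Bool
  unify Bool ~ Int
  FAIL: mismatch Bool ~ Int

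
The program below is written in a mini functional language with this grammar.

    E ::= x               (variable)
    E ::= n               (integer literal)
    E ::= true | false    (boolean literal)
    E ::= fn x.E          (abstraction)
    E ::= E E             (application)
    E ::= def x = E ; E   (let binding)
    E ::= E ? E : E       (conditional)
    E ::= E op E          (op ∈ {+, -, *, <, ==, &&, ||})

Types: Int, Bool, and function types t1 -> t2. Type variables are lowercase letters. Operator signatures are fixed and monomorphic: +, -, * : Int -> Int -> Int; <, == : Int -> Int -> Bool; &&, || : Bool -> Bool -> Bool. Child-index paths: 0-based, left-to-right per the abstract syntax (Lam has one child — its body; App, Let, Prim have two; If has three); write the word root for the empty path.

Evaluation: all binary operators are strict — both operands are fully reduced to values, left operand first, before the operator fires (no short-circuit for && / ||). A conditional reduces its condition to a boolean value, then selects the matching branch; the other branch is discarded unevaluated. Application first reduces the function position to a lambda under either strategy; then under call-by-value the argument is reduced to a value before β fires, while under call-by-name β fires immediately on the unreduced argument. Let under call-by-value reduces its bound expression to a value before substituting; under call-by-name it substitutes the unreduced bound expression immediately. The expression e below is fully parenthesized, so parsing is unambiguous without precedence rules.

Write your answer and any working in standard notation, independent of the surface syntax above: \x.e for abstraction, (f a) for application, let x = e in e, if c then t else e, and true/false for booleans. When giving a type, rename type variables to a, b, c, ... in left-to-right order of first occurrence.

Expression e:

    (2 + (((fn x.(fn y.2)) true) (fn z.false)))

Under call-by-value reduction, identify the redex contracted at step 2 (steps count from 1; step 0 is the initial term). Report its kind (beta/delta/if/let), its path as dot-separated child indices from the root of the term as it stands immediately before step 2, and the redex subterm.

Answer: beta at 1 : ((\y.2) (\z.false))

Trace:
step 0: (2 + (((\x.(\y.2)) true) (\z.false)))
step 1: [beta@1.0] (2 + ((\y.2) (\z.false)))
step 2: [beta@1] (2 + 2)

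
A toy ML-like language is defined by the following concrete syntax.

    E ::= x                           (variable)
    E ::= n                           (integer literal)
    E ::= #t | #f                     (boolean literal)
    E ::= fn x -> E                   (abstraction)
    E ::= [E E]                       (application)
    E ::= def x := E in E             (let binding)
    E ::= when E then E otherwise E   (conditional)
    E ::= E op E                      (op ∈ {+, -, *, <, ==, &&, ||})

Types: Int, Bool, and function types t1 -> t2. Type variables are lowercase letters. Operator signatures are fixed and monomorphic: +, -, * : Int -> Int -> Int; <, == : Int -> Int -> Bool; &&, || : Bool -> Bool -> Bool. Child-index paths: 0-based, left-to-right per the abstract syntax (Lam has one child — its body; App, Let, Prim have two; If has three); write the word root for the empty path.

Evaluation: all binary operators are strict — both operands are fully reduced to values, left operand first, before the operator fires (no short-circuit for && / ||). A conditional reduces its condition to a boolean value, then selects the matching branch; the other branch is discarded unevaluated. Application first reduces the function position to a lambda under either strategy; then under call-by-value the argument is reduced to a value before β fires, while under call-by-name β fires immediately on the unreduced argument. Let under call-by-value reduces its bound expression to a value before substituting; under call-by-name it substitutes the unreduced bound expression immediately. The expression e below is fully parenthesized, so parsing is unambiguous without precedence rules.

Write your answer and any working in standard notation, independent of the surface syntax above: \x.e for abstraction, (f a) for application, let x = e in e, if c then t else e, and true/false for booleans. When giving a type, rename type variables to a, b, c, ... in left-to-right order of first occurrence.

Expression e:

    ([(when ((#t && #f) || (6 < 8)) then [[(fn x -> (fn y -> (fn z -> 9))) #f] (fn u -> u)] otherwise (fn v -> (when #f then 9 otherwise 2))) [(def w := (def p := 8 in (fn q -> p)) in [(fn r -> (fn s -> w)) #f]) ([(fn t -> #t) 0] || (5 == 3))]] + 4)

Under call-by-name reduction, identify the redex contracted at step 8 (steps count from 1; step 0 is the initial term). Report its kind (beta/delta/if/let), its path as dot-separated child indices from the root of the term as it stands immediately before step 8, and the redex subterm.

Answer: delta at root : (9 + 4)

Working:
step 0: (((if ((true && false) || (6 < 8)) then (((\x.(\y.(\z.9))) false) (\u.u)) else (\v.(if false then 9 else 2))) ((let w = (let p = 8 in (\q.p)) in ((\r.(\s.w)) false)) (((\t.true) 0) || (5 == 3)))) + 4)
step 1: [delta@0.0.0.0] (((if (false || (6 < 8)) then (((\x.(\y.(\z.9))) false) (\u.u)) else (\v.(if false then 9 else 2))) ((let w = (let p = 8 in (\q.p)) in ((\r.(\s.w)) false)) (((\t.true) 0) || (5 == 3)))) + 4)
step 2: [delta@0.0.0.1] (((if (false || true) then (((\x.(\y.(\z.9))) false) (\u.u)) else (\v.(if false then 9 else 2))) ((let w = (let p = 8 in (\q.p)) in ((\r.(\s.w)) false)) (((\t.true) 0) || (5 == 3)))) + 4)
step 3: [delta@0.0.0] (((if true then (((\x.(\y.(\z.9))) false) (\u.u)) else (\v.(if false then 9 else 2))) ((let w = (let p = 8 in (\q.p)) in ((\r.(\s.w)) false)) (((\t.true) 0) || (5 == 3)))) + 4)
step 4: [if@0.0] (((((\x.(\y.(\z.9))) false) (\u.u)) ((let w = (let p = 8 in (\q.p)) in ((\r.(\s.w)) false)) (((\t.true) 0) || (5 == 3)))) + 4)
step 5: [beta@0.0.0] ((((\y.(\z.9)) (\u.u)) ((let w = (let p = 8 in (\q.p)) in ((\r.(\s.w)) false)) (((\t.true) 0) || (5 == 3)))) + 4)
step 6: [beta@0.0] (((\z.9) ((let w = (let p = 8 in (\q.p)) in ((\r.(\s.w)) false)) (((\t.true) 0) || (5 == 3)))) + 4)
step 7: [beta@0] (9 + 4)
step 8: [delta@root] 13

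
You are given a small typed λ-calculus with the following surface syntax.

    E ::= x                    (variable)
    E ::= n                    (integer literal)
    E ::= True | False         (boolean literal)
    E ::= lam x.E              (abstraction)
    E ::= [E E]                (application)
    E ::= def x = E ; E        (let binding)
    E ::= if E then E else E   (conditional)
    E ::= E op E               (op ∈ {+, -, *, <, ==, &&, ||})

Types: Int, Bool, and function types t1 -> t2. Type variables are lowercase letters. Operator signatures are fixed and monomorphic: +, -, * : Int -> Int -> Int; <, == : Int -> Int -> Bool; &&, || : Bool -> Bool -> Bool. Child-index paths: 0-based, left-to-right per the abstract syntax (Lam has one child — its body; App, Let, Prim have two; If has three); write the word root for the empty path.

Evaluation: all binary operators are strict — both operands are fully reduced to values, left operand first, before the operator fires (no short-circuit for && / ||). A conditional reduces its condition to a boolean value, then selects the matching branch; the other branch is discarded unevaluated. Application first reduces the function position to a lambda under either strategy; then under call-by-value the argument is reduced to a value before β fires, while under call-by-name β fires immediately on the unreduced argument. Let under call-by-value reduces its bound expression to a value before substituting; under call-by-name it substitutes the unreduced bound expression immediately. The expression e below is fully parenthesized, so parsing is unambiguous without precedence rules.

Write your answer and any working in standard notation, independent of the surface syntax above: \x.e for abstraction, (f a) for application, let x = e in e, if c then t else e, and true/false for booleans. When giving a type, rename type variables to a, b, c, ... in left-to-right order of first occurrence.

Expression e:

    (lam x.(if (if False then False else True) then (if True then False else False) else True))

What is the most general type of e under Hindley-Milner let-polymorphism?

Working:
  unify Bool ~ Bool
  unify Bool ~ Bool
  unify Bool ~ Bool
  unify Bool ~ Bool
  unify Bool ~ Bool
  unify Bool ~ Bool
\x._ : a -> Bool

Answer: a -> Bool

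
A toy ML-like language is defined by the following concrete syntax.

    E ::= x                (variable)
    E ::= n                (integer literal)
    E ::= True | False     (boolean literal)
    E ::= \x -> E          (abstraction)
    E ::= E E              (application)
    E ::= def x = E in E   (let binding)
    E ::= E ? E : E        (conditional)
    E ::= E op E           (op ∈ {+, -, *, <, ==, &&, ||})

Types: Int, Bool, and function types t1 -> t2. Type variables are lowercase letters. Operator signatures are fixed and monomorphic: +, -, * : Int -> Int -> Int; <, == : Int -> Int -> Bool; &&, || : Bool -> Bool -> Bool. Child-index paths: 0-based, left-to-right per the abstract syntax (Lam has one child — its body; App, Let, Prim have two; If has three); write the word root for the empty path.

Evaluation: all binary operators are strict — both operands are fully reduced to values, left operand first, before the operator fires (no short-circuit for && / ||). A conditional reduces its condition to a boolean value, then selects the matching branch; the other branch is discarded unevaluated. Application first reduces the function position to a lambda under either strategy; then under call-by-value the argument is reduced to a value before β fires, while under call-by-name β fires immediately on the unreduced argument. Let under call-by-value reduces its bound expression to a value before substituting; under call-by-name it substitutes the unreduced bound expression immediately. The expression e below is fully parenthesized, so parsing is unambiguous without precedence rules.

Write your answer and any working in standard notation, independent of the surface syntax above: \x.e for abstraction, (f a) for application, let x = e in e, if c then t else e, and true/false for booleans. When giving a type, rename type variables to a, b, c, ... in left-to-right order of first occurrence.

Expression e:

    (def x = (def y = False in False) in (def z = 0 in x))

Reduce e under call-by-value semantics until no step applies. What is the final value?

Answer: false

Derivation:
step 0: (let x = (let y = false in false) in (let z = 0 in x))
step 1: [let@0] (let x = false in (let z = 0 in x))
step 2: [let@root] (let z = 0 in false)
step 3: [let@root] false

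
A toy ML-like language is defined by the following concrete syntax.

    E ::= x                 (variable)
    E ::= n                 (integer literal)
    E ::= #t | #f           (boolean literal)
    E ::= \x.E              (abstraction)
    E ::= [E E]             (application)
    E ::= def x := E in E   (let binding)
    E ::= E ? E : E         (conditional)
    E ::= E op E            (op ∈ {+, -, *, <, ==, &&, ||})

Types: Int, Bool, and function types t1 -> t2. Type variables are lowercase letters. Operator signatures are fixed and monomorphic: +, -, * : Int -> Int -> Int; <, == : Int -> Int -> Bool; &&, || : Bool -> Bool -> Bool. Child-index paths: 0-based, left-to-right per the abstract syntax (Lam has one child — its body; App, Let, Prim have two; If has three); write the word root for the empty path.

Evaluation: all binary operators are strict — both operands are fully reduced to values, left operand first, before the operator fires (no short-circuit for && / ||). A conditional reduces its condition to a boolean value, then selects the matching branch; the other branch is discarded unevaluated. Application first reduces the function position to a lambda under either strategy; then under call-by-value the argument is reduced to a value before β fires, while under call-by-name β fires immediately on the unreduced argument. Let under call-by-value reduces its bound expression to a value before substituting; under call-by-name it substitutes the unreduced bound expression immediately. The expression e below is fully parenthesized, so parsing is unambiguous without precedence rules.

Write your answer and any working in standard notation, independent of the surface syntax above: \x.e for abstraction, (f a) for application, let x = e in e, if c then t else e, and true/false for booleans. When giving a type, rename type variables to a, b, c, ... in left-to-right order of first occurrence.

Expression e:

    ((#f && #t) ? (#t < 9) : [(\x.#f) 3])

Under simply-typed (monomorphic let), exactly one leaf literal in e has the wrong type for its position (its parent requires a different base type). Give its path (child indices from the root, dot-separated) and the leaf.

Answer: 1.0 : true

Working:
  unify Bool ~ Bool
  unify Bool ~ Bool
  unify Bool ~ Bool
  unify Bool ~ Int
  FAIL: mismatch Bool ~ Int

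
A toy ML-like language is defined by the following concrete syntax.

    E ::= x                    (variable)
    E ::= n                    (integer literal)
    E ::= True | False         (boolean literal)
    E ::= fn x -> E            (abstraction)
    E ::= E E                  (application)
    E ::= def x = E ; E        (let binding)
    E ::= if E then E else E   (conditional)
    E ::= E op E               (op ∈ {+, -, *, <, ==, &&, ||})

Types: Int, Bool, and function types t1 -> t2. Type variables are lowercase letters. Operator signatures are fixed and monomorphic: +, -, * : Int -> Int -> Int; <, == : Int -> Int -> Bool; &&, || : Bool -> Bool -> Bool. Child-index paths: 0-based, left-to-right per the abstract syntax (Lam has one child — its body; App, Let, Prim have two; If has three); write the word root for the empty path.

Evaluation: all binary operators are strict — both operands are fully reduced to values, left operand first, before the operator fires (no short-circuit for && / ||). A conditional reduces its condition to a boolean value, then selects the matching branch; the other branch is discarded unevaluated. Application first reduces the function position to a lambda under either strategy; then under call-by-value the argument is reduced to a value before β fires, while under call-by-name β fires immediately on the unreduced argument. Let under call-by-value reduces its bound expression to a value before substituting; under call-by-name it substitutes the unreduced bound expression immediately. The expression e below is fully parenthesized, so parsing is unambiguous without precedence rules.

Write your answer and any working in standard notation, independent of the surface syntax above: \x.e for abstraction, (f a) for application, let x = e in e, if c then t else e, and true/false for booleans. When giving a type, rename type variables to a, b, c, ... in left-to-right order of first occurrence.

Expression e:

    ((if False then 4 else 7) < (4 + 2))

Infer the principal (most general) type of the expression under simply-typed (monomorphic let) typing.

Answer: Bool

Working:
  unify Bool ~ Bool
  unify Int ~ Int
  unify Int ~ Int
  unify Int ~ Int
  unify Int ~ Int
  unify Int ~ Int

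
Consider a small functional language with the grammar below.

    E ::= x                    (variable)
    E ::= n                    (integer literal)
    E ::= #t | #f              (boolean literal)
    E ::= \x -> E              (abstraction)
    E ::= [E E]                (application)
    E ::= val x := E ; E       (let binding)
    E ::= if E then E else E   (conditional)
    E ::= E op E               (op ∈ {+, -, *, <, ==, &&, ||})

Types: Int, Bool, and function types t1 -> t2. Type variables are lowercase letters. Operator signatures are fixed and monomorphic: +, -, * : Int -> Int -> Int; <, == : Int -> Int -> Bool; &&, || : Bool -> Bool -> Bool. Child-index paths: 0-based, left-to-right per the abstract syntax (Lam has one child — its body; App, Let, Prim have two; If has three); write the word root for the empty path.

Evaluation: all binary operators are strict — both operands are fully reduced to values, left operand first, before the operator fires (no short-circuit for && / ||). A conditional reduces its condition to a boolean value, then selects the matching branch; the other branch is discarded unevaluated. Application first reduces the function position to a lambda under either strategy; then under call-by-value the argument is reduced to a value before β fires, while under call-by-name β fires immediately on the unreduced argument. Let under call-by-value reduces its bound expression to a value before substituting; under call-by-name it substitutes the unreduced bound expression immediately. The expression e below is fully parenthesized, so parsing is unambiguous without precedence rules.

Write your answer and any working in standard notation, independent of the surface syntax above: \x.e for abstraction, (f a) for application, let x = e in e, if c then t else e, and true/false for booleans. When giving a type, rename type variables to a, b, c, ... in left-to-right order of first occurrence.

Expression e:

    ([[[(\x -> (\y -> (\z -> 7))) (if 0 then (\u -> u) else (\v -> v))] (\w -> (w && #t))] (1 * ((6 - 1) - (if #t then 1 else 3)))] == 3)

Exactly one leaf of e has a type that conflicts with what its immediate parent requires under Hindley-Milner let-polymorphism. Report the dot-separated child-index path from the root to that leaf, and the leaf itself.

Answer: 0.0.0.1.0 : 0

Working:
\z._ : c -> Int
\y._ : b -> c -> Int
\x._ : a -> b -> c -> Int
  unify Int ~ Bool
  FAIL: mismatch Int ~ Bool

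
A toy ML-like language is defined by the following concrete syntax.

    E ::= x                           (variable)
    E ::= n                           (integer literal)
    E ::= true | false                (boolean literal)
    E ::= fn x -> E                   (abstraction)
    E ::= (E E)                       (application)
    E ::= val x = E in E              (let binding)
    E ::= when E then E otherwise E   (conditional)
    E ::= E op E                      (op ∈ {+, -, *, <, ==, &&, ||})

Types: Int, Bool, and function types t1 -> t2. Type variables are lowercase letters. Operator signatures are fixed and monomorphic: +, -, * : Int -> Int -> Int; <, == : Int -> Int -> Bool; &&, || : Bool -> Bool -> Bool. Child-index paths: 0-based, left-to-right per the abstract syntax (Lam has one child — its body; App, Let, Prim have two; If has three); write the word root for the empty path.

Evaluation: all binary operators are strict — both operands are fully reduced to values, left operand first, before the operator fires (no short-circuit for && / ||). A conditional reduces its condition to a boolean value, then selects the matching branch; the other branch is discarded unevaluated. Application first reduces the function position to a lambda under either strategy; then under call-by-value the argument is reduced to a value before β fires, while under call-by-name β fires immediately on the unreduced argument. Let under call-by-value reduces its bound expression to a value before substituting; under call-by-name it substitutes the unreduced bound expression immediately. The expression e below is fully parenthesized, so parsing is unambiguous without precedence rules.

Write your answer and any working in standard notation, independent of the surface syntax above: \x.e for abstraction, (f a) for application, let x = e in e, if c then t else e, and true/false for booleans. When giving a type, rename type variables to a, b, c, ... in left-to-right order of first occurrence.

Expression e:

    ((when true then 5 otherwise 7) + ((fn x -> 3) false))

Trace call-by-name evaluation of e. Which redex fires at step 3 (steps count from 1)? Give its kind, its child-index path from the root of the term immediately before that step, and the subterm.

Trace:
step 0: ((if true then 5 else 7) + ((\x.3) false))
step 1: [if@0] (5 + ((\x.3) false))
step 2: [beta@1] (5 + 3)
step 3: [delta@root] 8

Answer: delta at root : (5 + 3)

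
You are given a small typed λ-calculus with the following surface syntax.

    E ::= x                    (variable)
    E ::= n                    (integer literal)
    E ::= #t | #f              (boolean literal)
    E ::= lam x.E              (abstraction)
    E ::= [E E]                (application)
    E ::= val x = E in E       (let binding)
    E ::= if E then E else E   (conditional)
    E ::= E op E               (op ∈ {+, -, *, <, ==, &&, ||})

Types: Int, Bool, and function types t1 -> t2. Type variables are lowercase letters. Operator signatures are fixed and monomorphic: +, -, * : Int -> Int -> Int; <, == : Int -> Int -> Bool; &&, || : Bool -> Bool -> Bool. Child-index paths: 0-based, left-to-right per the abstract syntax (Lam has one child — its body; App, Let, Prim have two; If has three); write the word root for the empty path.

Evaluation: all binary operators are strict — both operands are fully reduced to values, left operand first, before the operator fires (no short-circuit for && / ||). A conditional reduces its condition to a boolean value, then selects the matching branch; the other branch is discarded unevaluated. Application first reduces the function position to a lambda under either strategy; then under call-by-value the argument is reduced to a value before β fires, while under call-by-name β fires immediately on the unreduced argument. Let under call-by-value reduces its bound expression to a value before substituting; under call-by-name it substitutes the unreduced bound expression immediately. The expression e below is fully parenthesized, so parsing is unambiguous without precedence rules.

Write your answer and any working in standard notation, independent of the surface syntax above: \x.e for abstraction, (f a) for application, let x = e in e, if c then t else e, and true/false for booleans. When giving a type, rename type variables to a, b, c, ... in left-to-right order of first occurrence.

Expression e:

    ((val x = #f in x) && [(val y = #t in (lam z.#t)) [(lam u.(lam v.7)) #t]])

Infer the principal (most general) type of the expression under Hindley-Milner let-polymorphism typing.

Answer: Bool

Trace:
let x : Bool
x : Bool
  unify Bool ~ Bool
let y : Bool
\z._ : a -> Bool
\v._ : c -> Int
\u._ : b -> c -> Int
  unify b -> c -> Int ~ Bool -> d
  unify b ~ Bool
  unify c -> Int ~ d
_ _ : c -> Int
  unify a -> Bool ~ (c -> Int) -> e
  unify a ~ c -> Int
  unify Bool ~ e
_ _ : Bool
  unify Bool ~ Bool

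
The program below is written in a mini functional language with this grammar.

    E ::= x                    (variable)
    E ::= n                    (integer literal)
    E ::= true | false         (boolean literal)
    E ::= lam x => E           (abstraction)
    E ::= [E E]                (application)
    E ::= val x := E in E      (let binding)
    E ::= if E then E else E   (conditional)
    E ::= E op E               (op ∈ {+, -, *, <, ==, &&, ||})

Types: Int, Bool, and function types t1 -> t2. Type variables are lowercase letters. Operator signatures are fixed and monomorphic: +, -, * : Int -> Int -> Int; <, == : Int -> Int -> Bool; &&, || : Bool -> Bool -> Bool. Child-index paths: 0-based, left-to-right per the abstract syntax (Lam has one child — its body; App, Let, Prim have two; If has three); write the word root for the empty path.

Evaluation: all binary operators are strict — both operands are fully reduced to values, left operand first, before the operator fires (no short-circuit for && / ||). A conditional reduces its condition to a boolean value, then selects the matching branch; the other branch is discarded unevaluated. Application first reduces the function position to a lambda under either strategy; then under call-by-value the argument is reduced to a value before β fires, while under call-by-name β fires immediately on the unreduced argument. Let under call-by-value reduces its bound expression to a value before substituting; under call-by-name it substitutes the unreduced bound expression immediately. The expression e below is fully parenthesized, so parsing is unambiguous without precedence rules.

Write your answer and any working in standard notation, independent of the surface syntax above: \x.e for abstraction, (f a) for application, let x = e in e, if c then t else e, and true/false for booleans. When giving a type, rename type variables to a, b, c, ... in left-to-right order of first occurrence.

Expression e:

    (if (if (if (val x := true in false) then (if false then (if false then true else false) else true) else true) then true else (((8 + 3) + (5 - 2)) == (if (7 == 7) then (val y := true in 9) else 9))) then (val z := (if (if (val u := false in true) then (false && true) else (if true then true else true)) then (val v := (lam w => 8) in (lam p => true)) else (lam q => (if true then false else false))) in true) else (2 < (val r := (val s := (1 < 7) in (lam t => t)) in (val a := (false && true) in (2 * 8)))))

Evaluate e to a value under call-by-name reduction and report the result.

Working:
step 0: (if (if (if (let x = true in false) then (if false then (if false then true else false) else true) else true) then true else (((8 + 3) + (5 - 2)) == (if (7 == 7) then (let y = true in 9) else 9))) then (let z = (if (if (let u = false in true) then (false && true) else (if true then true else true)) then (let v = (\w.8) in (\p.true)) else (\q.(if true then false else false))) in true) else (2 < (let r = (let s = (1 < 7) in (\t.t)) in (let a = (false && true) in (2 * 8)))))
step 1: [let@0.0.0] (if (if (if false then (if false then (if false then true else false) else true) else true) then true else (((8 + 3) + (5 - 2)) == (if (7 == 7) then (let y = true in 9) else 9))) then (let z = (if (if (let u = false in true) then (false && true) else (if true then true else true)) then (let v = (\w.8) in (\p.true)) else (\q.(if true then false else false))) in true) else (2 < (let r = (let s = (1 < 7) in (\t.t)) in (let a = (false && true) in (2 * 8)))))
step 2: [if@0.0] (if (if true then true else (((8 + 3) + (5 - 2)) == (if (7 == 7) then (let y = true in 9) else 9))) then (let z = (if (if (let u = false in true) then (false && true) else (if true then true else true)) then (let v = (\w.8) in (\p.true)) else (\q.(if true then false else false))) in true) else (2 < (let r = (let s = (1 < 7) in (\t.t)) in (let a = (false && true) in (2 * 8)))))
step 3: [if@0] (if true then (let z = (if (if (let u = false in true) then (false && true) else (if true then true else true)) then (let v = (\w.8) in (\p.true)) else (\q.(if true then false else false))) in true) else (2 < (let r = (let s = (1 < 7) in (\t.t)) in (let a = (false && true) in (2 * 8)))))
step 4: [if@root] (let z = (if (if (let u = false in true) then (false && true) else (if true then true else true)) then (let v = (\w.8) in (\p.true)) else (\q.(if true then false else false))) in true)
step 5: [let@root] true

Answer: true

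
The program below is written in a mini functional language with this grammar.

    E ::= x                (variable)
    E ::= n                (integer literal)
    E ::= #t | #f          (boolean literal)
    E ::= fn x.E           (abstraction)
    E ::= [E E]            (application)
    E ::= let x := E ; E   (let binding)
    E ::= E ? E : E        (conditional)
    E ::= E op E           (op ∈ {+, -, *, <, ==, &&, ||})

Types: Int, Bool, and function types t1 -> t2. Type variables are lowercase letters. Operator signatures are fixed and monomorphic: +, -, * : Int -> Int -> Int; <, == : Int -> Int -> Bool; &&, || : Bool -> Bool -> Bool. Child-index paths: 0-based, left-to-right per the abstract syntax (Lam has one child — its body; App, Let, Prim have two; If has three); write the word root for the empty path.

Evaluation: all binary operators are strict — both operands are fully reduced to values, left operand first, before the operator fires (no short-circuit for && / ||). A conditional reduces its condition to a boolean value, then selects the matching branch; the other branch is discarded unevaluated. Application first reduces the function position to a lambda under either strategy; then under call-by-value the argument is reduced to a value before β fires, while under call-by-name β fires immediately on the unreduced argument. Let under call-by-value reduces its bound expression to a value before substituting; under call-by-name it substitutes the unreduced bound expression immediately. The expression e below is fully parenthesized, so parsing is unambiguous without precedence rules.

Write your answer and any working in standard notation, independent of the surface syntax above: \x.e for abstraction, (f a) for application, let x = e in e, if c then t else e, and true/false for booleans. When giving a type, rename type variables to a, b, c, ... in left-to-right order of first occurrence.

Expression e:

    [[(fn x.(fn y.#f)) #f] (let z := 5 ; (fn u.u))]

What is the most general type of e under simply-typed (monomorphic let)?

Answer: Bool

Derivation:
\y._ : b -> Bool
\x._ : a -> b -> Bool
  unify a -> b -> Bool ~ Bool -> c
  unify a ~ Bool
  unify b -> Bool ~ c
_ _ : b -> Bool
let z : Int
u : d
\u._ : d -> d
  unify b -> Bool ~ (d -> d) -> e
  unify b ~ d -> d
  unify Bool ~ e
_ _ : Bool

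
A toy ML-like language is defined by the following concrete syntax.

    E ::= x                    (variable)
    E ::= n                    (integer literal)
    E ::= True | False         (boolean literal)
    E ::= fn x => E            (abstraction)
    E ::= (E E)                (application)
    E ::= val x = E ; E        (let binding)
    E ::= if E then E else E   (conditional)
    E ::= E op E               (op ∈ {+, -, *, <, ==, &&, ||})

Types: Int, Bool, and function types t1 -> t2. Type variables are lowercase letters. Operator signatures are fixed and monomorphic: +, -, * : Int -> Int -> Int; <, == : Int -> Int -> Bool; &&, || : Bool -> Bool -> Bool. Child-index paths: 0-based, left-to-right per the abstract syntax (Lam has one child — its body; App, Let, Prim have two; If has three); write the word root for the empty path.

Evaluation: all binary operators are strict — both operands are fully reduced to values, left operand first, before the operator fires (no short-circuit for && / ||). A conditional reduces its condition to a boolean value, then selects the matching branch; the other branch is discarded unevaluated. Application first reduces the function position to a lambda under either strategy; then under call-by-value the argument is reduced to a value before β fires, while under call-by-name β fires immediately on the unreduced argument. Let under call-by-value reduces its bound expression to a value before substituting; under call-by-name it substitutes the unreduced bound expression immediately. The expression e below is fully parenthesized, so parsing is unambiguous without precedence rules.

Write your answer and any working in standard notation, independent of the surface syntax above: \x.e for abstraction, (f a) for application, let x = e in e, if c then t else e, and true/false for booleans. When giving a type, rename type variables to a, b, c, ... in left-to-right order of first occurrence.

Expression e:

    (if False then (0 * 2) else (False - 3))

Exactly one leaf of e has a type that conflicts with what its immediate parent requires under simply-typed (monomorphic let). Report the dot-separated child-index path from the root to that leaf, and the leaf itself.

Working:
  unify Bool ~ Bool
  unify Int ~ Int
  unify Int ~ Int
  unify Bool ~ Int
  FAIL: mismatch Bool ~ Int

Answer: 2.0 : false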